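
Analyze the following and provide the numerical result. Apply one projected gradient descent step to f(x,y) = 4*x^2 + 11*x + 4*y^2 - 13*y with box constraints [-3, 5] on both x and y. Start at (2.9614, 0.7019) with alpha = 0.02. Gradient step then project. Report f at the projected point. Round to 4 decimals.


Step 1: Compute gradient at (2.9614, 0.7019).
grad_x = 2*4*2.9614 + 11 = 34.6912
grad_y = 2*4*0.7019 - 13 = -7.3848
Step 2: Gradient step.
x_raw = 2.9614 - 0.02*34.6912 = 2.2676
y_raw = 0.7019 - 0.02*-7.3848 = 0.8496
Step 3: Project onto [-3, 5].
x_proj = clip(2.2676) = 2.2676
y_proj = clip(0.8496) = 0.8496
Step 4: Evaluate f.
f(2.2676, 0.8496) = 37.3534


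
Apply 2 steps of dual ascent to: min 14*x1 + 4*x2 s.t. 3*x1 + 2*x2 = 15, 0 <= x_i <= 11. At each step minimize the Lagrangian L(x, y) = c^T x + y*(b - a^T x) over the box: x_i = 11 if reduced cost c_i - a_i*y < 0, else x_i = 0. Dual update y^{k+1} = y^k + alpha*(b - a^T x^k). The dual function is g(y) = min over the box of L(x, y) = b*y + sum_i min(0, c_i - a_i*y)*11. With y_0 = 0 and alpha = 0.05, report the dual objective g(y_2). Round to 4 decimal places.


Dual ascent for LP: min 14*x1 + 4*x2, 3*x1 + 2*x2 = 15, 0 <= x_i <= 11
Step 1: y^k = 0.0, reduced costs: (14.0, 4.0)
  x^k = (0.0, 0.0), subgradient = b - a^T x = 15.0
  y^{k+1} = 0.0 + 0.05*15.0 = 0.75
Step 2: y^k = 0.75, reduced costs: (11.75, 2.5)
  x^k = (0.0, 0.0), subgradient = b - a^T x = 15.0
  y^{k+1} = 0.75 + 0.05*15.0 = 1.5
Dual objective at y_2 = 1.5: reduced costs (9.5, 1.0), box minimizer x = (0.0, 0.0)
g(y_2) = b*y + (c1 - a1*y)*x1 + (c2 - a2*y)*x2 = 15*1.5 + 9.5*0.0 + 1.0*0.0 = 22.5 + 0.0 + 0.0 = 22.5


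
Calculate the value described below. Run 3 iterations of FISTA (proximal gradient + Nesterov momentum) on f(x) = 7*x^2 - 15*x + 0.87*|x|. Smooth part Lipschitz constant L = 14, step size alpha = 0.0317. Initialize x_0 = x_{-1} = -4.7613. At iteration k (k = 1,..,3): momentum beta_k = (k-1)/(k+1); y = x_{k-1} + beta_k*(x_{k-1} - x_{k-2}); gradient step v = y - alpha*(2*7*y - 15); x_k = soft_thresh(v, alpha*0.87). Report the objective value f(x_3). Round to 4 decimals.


FISTA on f(x) = 7*x^2 - 15*x + 0.87*|x|
L = 14, alpha = 0.0317
Iteration 1: beta = 0.0, y = -4.7613 + 0.0*(-4.7613 + 4.7613) = -4.7613
  grad(y) = -81.6582, v = y - alpha*grad = -2.1727
  prox(v) = soft_thresh(-2.1727, 0.0276) = -2.1452
Iteration 2: beta = 0.3333, y = -2.1452 + 0.3333*(-2.1452 + 4.7613) = -1.2731
  grad(y) = -32.8235, v = y - alpha*grad = -0.2326
  prox(v) = soft_thresh(-0.2326, 0.0276) = -0.205
Iteration 3: beta = 0.5, y = -0.205 + 0.5*(-0.205 + 2.1452) = 0.765
  grad(y) = -4.2894, v = y - alpha*grad = 0.901
  prox(v) = soft_thresh(0.901, 0.0276) = 0.8734
f(x_3) = 7*0.8734^2 - 15*0.8734 + 0.87*|0.8734| = -7.0014


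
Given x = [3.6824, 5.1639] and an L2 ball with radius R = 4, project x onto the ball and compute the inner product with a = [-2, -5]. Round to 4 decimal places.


Step 1: Compute ||x|| (intermediates to 6 decimals).
||x|| = sqrt(3.6824^2 + 5.1639^2) = 6.342392
Step 2: Project.
Since ||x|| > R, scale = R/||x|| = 4/6.342392 = 0.630677, proj(x) = scale * x
proj(x) = [2.322405, 3.256753]
Step 3: Dot product.
a^T * proj(x) = -2*2.322405 - 5*3.256753 = -20.9286


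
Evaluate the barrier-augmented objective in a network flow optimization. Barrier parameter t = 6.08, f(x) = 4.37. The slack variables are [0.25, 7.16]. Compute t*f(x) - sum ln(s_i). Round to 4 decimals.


Step 1: Compute log-barrier.
ln values: [-1.3863, 1.9685]
phi = -(-1.3863 + 1.9685) = -0.5822
Step 2: Compute augmented objective.
t*f(x) = 6.08*4.37 = 26.5696
Total = 26.5696 - 0.5822 = 25.9874


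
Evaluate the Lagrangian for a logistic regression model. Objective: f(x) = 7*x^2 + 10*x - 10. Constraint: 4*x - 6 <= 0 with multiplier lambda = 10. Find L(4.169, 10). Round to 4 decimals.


Step 1: Evaluate f(x).
f(4.169) = 7*4.169^2 + 10*4.169 - 10 = 153.3539
Step 2: Evaluate g(x).
g(4.169) = 4*4.169 - 6 = 10.676
Step 3: Compute Lagrangian.
L = 153.3539 + 10*10.676 = 260.1139


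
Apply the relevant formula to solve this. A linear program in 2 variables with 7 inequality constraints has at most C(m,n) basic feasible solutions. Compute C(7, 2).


Each vertex corresponds to some choice of n active constraints out of m, so the number of vertices is at most C(m, n) = m! / (n!(m-n)!).
m = 7, n = 2
Numerator: 7 * 6
Denominator: 2! = 2
C(7, 2) = 21


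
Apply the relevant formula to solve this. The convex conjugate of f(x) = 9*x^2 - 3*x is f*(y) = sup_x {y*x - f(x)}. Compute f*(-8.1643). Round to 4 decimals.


f*(y) = sup_x {y*x - a*x^2 - b*x} = sup_x {(y-b)*x - a*x^2}
FOC: (y - b) - 2a*x = 0 => x* = (y - b)/(2a)
x* = (-8.1643 + 3)/(2*9) = -0.2869
f*(-8.1643) = (y-b)^2/(4a) = (-8.1643 + 3)^2/(4*9)
= 26.67/36 = 0.7408


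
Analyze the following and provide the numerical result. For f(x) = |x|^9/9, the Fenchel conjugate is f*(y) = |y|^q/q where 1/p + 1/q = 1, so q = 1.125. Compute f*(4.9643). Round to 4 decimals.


The conjugate exponent q satisfies 1/p + 1/q = 1.
p = 9, so q = 9/(9 - 1) = 1.125
|y|^q = 4.9643^1.125 = 6.0651
f*(4.9643) = 6.0651 / 1.125 = 5.3912


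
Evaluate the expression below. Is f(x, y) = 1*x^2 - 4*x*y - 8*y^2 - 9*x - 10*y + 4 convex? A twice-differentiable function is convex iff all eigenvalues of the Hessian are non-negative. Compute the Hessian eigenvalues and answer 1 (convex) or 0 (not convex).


The Hessian of f(x,y) = 1*x^2 - 4*x*y - 8*y^2 - 9*x - 10*y + 4 is:
H = [[2, -4], [-4, -16]]
Trace = 2 - 16 = -14
Determinant = 2*-16 - (-4)^2 = -48
Discriminant = (-14)^2 - 4*-48 = 388.0
Eigenvalues: lambda_1 = -16.8489, lambda_2 = 2.8489
The function is not convex.

0


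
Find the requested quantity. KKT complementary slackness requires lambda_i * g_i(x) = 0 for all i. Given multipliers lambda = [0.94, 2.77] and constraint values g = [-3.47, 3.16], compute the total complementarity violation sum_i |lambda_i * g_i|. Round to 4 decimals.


KKT complementary slackness check:
lambda_1 * g_1 = 0.94 * -3.47 = -3.2618
lambda_2 * g_2 = 2.77 * 3.16 = 8.7532
Total violation = 3.2618 + 8.7532 = 12.015


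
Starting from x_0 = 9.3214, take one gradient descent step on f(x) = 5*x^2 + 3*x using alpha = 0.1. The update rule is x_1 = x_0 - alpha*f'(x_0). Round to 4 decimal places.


We compute the gradient at x_0 and apply the update.
f'(x) = 10*x + 3
f'(9.3214) = 10*9.3214 + 3 = 96.214
x_1 = 9.3214 - 0.1*96.214 = -0.3


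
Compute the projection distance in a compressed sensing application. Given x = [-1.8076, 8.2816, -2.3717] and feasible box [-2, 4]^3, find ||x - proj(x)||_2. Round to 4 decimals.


Project each component onto [-2, 4].
clip(-1.8076) = -1.8076, clip(8.2816) = 4.0, clip(-2.3717) = -2.0
Projection = [-1.8076, 4.0, -2.0]
Squared diffs: [0.0, 18.3321, 0.1382]
Distance = sqrt(18.4703) = 4.2977


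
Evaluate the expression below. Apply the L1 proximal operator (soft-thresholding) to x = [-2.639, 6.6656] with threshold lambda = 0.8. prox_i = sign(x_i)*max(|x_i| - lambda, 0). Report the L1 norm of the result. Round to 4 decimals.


Soft-thresholding with lambda = 0.8:
prox(-2.639) = sign(-2.639)*max(|-2.639| - 0.8, 0) = -1.839
prox(6.6656) = sign(6.6656)*max(|6.6656| - 0.8, 0) = 5.8656
prox(x) = [-1.839, 5.8656]
||prox(x)||_1 = 1.839 + 5.8656 = 7.7046


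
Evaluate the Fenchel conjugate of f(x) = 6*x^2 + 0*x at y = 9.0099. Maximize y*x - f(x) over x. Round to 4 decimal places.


f*(y) = sup_x {y*x - a*x^2 - b*x} = sup_x {(y-b)*x - a*x^2}
FOC: (y - b) - 2a*x = 0 => x* = (y - b)/(2a)
x* = (9.0099 - 0)/(2*6) = 0.7508
f*(9.0099) = (y-b)^2/(4a) = (9.0099 - 0)^2/(4*6)
= 81.1783/24 = 3.3824


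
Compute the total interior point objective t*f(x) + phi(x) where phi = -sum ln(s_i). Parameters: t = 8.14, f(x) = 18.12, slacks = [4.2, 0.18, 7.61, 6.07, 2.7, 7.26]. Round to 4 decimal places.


Step 1: Compute log-barrier.
ln values: [1.4351, -1.7148, 2.0295, 1.8034, 0.9933, 1.9824]
phi = -(1.4351 - 1.7148 + 2.0295 + 1.8034 + 0.9933 + 1.9824) = -6.5287
Step 2: Compute augmented objective.
t*f(x) = 8.14*18.12 = 147.4968
Total = 147.4968 - 6.5287 = 140.9681


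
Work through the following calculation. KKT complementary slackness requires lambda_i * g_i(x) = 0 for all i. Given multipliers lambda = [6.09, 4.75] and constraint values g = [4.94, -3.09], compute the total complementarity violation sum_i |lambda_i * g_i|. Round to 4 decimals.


KKT complementary slackness check:
lambda_1 * g_1 = 6.09 * 4.94 = 30.0846
lambda_2 * g_2 = 4.75 * -3.09 = -14.6775
Total violation = 30.0846 + 14.6775 = 44.7621


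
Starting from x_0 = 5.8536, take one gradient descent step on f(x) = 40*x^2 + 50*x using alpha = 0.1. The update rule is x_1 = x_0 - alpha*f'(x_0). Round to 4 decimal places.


We compute the gradient at x_0 and apply the update.
f'(x) = 80*x + 50
f'(5.8536) = 80*5.8536 + 50 = 518.288
x_1 = 5.8536 - 0.1*518.288 = -45.9752


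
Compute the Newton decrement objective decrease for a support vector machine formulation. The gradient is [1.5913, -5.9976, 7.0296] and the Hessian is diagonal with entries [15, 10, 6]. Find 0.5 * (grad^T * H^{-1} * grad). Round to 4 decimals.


Step 1: H is diagonal, so H^(-1) * g = [0.1061, -0.5998, 1.1716].
Step 2: g^T H^(-1) g = sum_i g_i^2 / H_ii
  = (1.5913)^2/15 + (-5.9976)^2/10 + (7.0296)^2/6
  = 0.1688 + 3.5971 + 8.2359 = 12.0018
Step 3: Objective decrease = 0.5 * g^T H^(-1) g = 6.0009


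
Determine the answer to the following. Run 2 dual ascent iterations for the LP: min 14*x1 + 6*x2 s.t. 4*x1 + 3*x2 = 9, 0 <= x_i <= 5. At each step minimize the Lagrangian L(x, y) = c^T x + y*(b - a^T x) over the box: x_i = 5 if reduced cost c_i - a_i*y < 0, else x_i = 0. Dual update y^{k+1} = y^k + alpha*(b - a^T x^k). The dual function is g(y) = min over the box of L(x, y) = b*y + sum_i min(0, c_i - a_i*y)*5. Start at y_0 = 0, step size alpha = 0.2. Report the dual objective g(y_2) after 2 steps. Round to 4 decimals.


Dual ascent for LP: min 14*x1 + 6*x2, 4*x1 + 3*x2 = 9, 0 <= x_i <= 5
Step 1: y^k = 0.0, reduced costs: (14.0, 6.0)
  x^k = (0.0, 0.0), subgradient = b - a^T x = 9.0
  y^{k+1} = 0.0 + 0.2*9.0 = 1.8
Step 2: y^k = 1.8, reduced costs: (6.8, 0.6)
  x^k = (0.0, 0.0), subgradient = b - a^T x = 9.0
  y^{k+1} = 1.8 + 0.2*9.0 = 3.6
Dual objective at y_2 = 3.6: reduced costs (-0.4, -4.8), box minimizer x = (5.0, 5.0)
g(y_2) = b*y + (c1 - a1*y)*x1 + (c2 - a2*y)*x2 = 9*3.6 + (-0.4)*5.0 + (-4.8)*5.0 = 32.4 - 2.0 - 24.0 = 6.4


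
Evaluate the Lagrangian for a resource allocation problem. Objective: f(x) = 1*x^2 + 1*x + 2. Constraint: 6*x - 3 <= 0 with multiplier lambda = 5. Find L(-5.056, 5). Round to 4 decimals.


Step 1: Evaluate f(x).
f(-5.056) = 1*(-5.056)^2 + 1*(-5.056) + 2 = 22.5071
Step 2: Evaluate g(x).
g(-5.056) = 6*-5.056 - 3 = -33.336
Step 3: Compute Lagrangian.
L = 22.5071 + 5*-33.336 = -144.1729


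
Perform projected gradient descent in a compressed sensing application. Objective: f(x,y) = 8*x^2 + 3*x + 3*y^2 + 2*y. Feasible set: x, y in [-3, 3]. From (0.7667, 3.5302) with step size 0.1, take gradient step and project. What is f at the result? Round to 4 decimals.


Step 1: Compute gradient at (0.7667, 3.5302).
grad_x = 2*8*0.7667 + 3 = 15.2672
grad_y = 2*3*3.5302 + 2 = 23.1812
Step 2: Gradient step.
x_raw = 0.7667 - 0.1*15.2672 = -0.76
y_raw = 3.5302 - 0.1*23.1812 = 1.2121
Step 3: Project onto [-3, 3].
x_proj = clip(-0.76) = -0.76
y_proj = clip(1.2121) = 1.2121
Step 4: Evaluate f.
f(-0.76, 1.2121) = 9.1726


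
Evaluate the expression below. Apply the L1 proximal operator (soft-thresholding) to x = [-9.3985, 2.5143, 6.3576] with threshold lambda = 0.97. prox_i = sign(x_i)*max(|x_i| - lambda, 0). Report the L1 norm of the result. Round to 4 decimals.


Soft-thresholding with lambda = 0.97:
prox(-9.3985) = sign(-9.3985)*max(|-9.3985| - 0.97, 0) = -8.4285
prox(2.5143) = sign(2.5143)*max(|2.5143| - 0.97, 0) = 1.5443
prox(6.3576) = sign(6.3576)*max(|6.3576| - 0.97, 0) = 5.3876
prox(x) = [-8.4285, 1.5443, 5.3876]
||prox(x)||_1 = 8.4285 + 1.5443 + 5.3876 = 15.3604


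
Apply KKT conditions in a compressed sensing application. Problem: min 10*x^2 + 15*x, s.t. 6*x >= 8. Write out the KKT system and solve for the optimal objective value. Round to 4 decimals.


Step 1: Try lambda = 0 (constraint inactive).
x_unc = -15/(2*10) = -0.75
Check: 6*-0.75 = -4.5 < 8 -- violated!
Step 2: Constraint must be active: 6*x = 8
x* = 8/6 = 4/3 = 1.3333 (rounded; the exact value 4/3 is used below)
lambda = (2*10*(4/3) + 15)/6 = 6.9444
Step 3: Compute optimal value.
f(x*) = 10*(4/3)^2 + 15*(4/3) = 37.7778


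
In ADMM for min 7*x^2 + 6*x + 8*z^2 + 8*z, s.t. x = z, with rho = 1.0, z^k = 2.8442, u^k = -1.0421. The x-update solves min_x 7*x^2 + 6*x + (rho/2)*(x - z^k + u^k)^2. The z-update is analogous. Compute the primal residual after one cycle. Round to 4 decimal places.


ADMM iteration with rho = 1.0, z^k = 2.8442, u^k = -1.0421
Step 1: x-update.
Minimize 7*x^2 + 6*x + (1.0/2)*(x - 2.8442 - 1.0421)^2
FOC: (2*7 + 1.0)*x = -6 + 1.0*(2.8442 + 1.0421)
x^{k+1} = -0.1409
Step 2: z-update.
Minimize 8*z^2 + 8*z + (1.0/2)*(-0.1409 - z - 1.0421)^2
FOC: (2*8 + 1.0)*z = -8 + 1.0*(-0.1409 - 1.0421)
z^{k+1} = -0.5402
Step 3: u-update.
u^{k+1} = -1.0421 - 0.1409 + 0.5402 = -0.6428
Step 4: Primal residual = |-0.1409 + 0.5402| = 0.3993


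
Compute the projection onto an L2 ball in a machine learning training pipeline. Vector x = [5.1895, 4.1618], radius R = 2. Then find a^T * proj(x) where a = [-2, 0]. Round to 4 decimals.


Step 1: Compute ||x|| (intermediates to 6 decimals).
||x|| = sqrt(5.1895^2 + 4.1618^2) = 6.652179
Step 2: Project.
Since ||x|| > R, scale = R/||x|| = 2/6.652179 = 0.300653, proj(x) = scale * x
proj(x) = [1.560239, 1.251258]
Step 3: Dot product.
a^T * proj(x) = -2*1.560239 + 0*1.251258 = -3.1205


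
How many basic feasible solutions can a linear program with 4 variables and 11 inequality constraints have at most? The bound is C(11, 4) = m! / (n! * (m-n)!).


Each vertex corresponds to some choice of n active constraints out of m, so the number of vertices is at most C(m, n) = m! / (n!(m-n)!).
m = 11, n = 4
Numerator: 11 * 10 * 9 * 8
Denominator: 4! = 24
C(11, 4) = 330


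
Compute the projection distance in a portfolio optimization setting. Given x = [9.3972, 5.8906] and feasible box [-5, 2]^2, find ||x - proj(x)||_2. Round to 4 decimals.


Project each component onto [-5, 2].
clip(9.3972) = 2.0, clip(5.8906) = 2.0
Projection = [2.0, 2.0]
Squared diffs: [54.7186, 15.1368]
Distance = sqrt(69.8554) = 8.358


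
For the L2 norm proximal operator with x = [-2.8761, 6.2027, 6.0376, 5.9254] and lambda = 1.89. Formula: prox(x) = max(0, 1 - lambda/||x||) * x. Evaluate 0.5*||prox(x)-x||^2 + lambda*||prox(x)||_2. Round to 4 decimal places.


Step 1: Compute ||x||.
||x|| = 10.877
Step 2: Compute scaling factor.
scale = max(0, 1 - 1.89/10.877) = 0.8262
Step 3: prox(x) = [-2.3763, 5.1249, 4.9885, 4.8958]
||prox(x)|| = 8.987
Step 4: Proximal objective.
0.5*||prox-x||^2 = 1.7861
lambda*||prox|| = 16.9854
Total = 18.7714


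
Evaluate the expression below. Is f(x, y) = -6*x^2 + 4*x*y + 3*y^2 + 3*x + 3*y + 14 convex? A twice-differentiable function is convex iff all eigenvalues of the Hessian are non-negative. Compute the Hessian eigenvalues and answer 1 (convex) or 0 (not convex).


The Hessian of f(x,y) = -6*x^2 + 4*x*y + 3*y^2 + 3*x + 3*y + 14 is:
H = [[-12, 4], [4, 6]]
Trace = -12 + 6 = -6
Determinant = -12*6 - (4)^2 = -88
Discriminant = (-6)^2 - 4*-88 = 388.0
Eigenvalues: lambda_1 = -12.8489, lambda_2 = 6.8489
The function is not convex.

0


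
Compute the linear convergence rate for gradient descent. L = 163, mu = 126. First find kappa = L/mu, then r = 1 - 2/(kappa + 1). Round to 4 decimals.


Step 1: Compute the condition number.
kappa = L/mu = 163/126 = 1.2937
Step 2: Compute the convergence rate.
r = 1 - 2/(kappa + 1) = 1 - 2*mu/(L + mu) = (L - mu)/(L + mu) = 37/289 = 0.128


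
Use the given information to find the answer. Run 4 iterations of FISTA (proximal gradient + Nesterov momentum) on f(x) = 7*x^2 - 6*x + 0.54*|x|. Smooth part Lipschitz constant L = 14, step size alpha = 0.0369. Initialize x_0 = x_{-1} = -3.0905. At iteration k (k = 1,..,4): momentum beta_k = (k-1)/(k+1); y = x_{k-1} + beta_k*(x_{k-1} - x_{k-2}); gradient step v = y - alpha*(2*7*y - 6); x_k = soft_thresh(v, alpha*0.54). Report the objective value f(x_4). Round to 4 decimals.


FISTA on f(x) = 7*x^2 - 6*x + 0.54*|x|
L = 14, alpha = 0.0369
Iteration 1: beta = 0.0, y = -3.0905 + 0.0*(-3.0905 + 3.0905) = -3.0905
  grad(y) = -49.267, v = y - alpha*grad = -1.2725
  prox(v) = soft_thresh(-1.2725, 0.0199) = -1.2526
Iteration 2: beta = 0.3333, y = -1.2526 + 0.3333*(-1.2526 + 3.0905) = -0.64
  grad(y) = -14.9599, v = y - alpha*grad = -0.088
  prox(v) = soft_thresh(-0.088, 0.0199) = -0.068
Iteration 3: beta = 0.5, y = -0.068 + 0.5*(-0.068 + 1.2526) = 0.5242
  grad(y) = 1.3393, v = y - alpha*grad = 0.4748
  prox(v) = soft_thresh(0.4748, 0.0199) = 0.4549
Iteration 4: beta = 0.6, y = 0.4549 + 0.6*(0.4549 + 0.068) = 0.7687
  grad(y) = 4.7612, v = y - alpha*grad = 0.593
  prox(v) = soft_thresh(0.593, 0.0199) = 0.573
f(x_4) = 7*0.573^2 - 6*0.573 + 0.54*|0.573| = -0.8302


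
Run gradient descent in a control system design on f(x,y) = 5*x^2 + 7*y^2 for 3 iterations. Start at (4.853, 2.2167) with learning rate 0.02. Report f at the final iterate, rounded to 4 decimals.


Gradient descent on f(x,y) = 5*x^2 + 7*y^2.
Starting point: (4.853, 2.2167), alpha = 0.02
Step 1: grad_x = 2*5*4.853 = 48.53, grad_y = 2*7*2.2167 = 31.0338
  x_1 = 4.853 - 0.02*48.53 = 3.8824
  y_1 = 2.2167 - 0.02*31.0338 = 1.596
Step 2: grad_x = 2*5*3.8824 = 38.824, grad_y = 2*7*1.596 = 22.3443
  x_2 = 3.8824 - 0.02*38.824 = 3.1059
  y_2 = 1.596 - 0.02*22.3443 = 1.1491
Step 3: grad_x = 2*5*3.1059 = 31.0592, grad_y = 2*7*1.1491 = 16.0879
  x_3 = 3.1059 - 0.02*31.0592 = 2.4847
  y_3 = 1.1491 - 0.02*16.0879 = 0.8274
f(2.4847, 0.8274) = 5*2.4847^2 + 7*0.8274^2 = 35.6615


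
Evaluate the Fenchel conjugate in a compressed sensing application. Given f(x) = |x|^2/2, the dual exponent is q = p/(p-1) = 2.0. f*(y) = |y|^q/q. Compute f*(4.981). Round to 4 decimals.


The conjugate exponent q satisfies 1/p + 1/q = 1.
p = 2, so q = 2/(2 - 1) = 2.0
|y|^q = 4.981^2.0 = 24.8104
f*(4.981) = 24.8104 / 2.0 = 12.4052


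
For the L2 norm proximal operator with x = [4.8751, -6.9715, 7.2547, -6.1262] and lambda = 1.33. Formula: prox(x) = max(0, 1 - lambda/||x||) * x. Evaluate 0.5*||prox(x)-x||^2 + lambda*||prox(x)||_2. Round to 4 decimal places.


Step 1: Compute ||x||.
||x|| = 12.7487
Step 2: Compute scaling factor.
scale = max(0, 1 - 1.33/12.7487) = 0.8957
Step 3: prox(x) = [4.3665, -6.2442, 6.4979, -5.4871]
||prox(x)|| = 11.4187
Step 4: Proximal objective.
0.5*||prox-x||^2 = 0.8845
lambda*||prox|| = 15.1869
Total = 16.0713


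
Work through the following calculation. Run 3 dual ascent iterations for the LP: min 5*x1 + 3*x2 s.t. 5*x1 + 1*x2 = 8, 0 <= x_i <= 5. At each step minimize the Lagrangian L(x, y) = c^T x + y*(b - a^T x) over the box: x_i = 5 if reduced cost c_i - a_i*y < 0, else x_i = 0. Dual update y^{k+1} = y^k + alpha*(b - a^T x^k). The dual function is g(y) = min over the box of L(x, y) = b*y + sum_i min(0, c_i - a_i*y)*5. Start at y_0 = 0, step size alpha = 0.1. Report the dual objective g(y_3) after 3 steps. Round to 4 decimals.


Dual ascent for LP: min 5*x1 + 3*x2, 5*x1 + 1*x2 = 8, 0 <= x_i <= 5
Step 1: y^k = 0.0, reduced costs: (5.0, 3.0)
  x^k = (0.0, 0.0), subgradient = b - a^T x = 8.0
  y^{k+1} = 0.0 + 0.1*8.0 = 0.8
Step 2: y^k = 0.8, reduced costs: (1.0, 2.2)
  x^k = (0.0, 0.0), subgradient = b - a^T x = 8.0
  y^{k+1} = 0.8 + 0.1*8.0 = 1.6
Step 3: y^k = 1.6, reduced costs: (-3.0, 1.4)
  x^k = (5.0, 0.0), subgradient = b - a^T x = -17.0
  y^{k+1} = 1.6 + 0.1*-17.0 = -0.1
Dual objective at y_3 = -0.1: reduced costs (5.5, 3.1), box minimizer x = (0.0, 0.0)
g(y_3) = b*y + (c1 - a1*y)*x1 + (c2 - a2*y)*x2 = 8*(-0.1) + 5.5*0.0 + 3.1*0.0 = -0.8 + 0.0 + 0.0 = -0.8


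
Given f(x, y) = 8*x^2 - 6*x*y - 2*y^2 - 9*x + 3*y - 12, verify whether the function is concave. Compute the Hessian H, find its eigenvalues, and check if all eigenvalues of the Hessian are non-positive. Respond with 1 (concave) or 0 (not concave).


The Hessian of f(x,y) = 8*x^2 - 6*x*y - 2*y^2 - 9*x + 3*y - 12 is:
H = [[16, -6], [-6, -4]]
Trace = 16 - 4 = 12
Determinant = 16*-4 - (-6)^2 = -100
Discriminant = (12)^2 - 4*-100 = 544.0
Eigenvalues: lambda_1 = -5.6619, lambda_2 = 17.6619
The function is not concave.

0


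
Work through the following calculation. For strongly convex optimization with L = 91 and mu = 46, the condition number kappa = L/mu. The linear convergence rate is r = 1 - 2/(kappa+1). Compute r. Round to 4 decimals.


Step 1: Compute the condition number.
kappa = L/mu = 91/46 = 1.9783
Step 2: Compute the convergence rate.
r = 1 - 2/(kappa + 1) = 1 - 2*mu/(L + mu) = (L - mu)/(L + mu) = 45/137 = 0.3285


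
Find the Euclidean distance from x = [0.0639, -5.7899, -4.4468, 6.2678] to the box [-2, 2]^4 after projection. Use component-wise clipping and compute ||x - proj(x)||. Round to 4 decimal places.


Project each component onto [-2, 2].
clip(0.0639) = 0.0639, clip(-5.7899) = -2.0, clip(-4.4468) = -2.0, clip(6.2678) = 2.0
Projection = [0.0639, -2.0, -2.0, 2.0]
Squared diffs: [0.0, 14.3633, 5.9868, 18.2141]
Distance = sqrt(38.5642) = 6.21


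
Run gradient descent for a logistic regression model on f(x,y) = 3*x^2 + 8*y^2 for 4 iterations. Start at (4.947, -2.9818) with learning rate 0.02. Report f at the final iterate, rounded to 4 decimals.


Gradient descent on f(x,y) = 3*x^2 + 8*y^2.
Starting point: (4.947, -2.9818), alpha = 0.02
Step 1: grad_x = 2*3*4.947 = 29.682, grad_y = 2*8*-2.9818 = -47.7088
  x_1 = 4.947 - 0.02*29.682 = 4.3534
  y_1 = -2.9818 - 0.02*-47.7088 = -2.0276
Step 2: grad_x = 2*3*4.3534 = 26.1202, grad_y = 2*8*-2.0276 = -32.442
  x_2 = 4.3534 - 0.02*26.1202 = 3.831
  y_2 = -2.0276 - 0.02*-32.442 = -1.3788
Step 3: grad_x = 2*3*3.831 = 22.9857, grad_y = 2*8*-1.3788 = -22.0605
  x_3 = 3.831 - 0.02*22.9857 = 3.3712
  y_3 = -1.3788 - 0.02*-22.0605 = -0.9376
Step 4: grad_x = 2*3*3.3712 = 20.2275, grad_y = 2*8*-0.9376 = -15.0012
  x_4 = 3.3712 - 0.02*20.2275 = 2.9667
  y_4 = -0.9376 - 0.02*-15.0012 = -0.6375
f(2.9667, -0.6375) = 3*2.9667^2 + 8*(-0.6375)^2 = 29.6556


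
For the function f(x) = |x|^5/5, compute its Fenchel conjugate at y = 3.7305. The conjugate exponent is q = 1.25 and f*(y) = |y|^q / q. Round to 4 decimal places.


The conjugate exponent q satisfies 1/p + 1/q = 1.
p = 5, so q = 5/(5 - 1) = 1.25
|y|^q = 3.7305^1.25 = 5.1845
f*(3.7305) = 5.1845 / 1.25 = 4.1476


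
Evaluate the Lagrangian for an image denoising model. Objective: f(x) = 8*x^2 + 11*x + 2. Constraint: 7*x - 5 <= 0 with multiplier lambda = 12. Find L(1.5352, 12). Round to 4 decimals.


Step 1: Evaluate f(x).
f(1.5352) = 8*1.5352^2 + 11*1.5352 + 2 = 37.7419
Step 2: Evaluate g(x).
g(1.5352) = 7*1.5352 - 5 = 5.7464
Step 3: Compute Lagrangian.
L = 37.7419 + 12*5.7464 = 106.6987


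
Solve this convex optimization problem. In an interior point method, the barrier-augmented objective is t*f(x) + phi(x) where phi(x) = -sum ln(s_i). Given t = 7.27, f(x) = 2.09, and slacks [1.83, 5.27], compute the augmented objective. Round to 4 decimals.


Step 1: Compute log-barrier.
ln values: [0.6043, 1.662]
phi = -(0.6043 + 1.662) = -2.2663
Step 2: Compute augmented objective.
t*f(x) = 7.27*2.09 = 15.1943
Total = 15.1943 - 2.2663 = 12.928


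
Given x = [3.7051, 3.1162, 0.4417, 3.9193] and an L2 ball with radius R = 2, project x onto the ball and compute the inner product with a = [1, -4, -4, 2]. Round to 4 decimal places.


Step 1: Compute ||x|| (intermediates to 6 decimals).
||x|| = sqrt(3.7051^2 + 3.1162^2 + 0.4417^2 + 3.9193^2) = 6.244556
Step 2: Project.
Since ||x|| > R, scale = R/||x|| = 2/6.244556 = 0.320279, proj(x) = scale * x
proj(x) = [1.186666, 0.998053, 0.141467, 1.255269]
Step 3: Dot product.
a^T * proj(x) = 1*1.186666 - 4*0.998053 - 4*0.141467 + 2*1.255269 = -0.8609


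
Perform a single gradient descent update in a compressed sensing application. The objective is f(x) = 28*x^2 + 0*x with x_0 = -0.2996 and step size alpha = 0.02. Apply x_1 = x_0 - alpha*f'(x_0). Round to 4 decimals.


We compute the gradient at x_0 and apply the update.
f'(x) = 56*x + 0
f'(-0.2996) = 56*-0.2996 + 0 = -16.7776
x_1 = -0.2996 - 0.02*-16.7776 = 0.036


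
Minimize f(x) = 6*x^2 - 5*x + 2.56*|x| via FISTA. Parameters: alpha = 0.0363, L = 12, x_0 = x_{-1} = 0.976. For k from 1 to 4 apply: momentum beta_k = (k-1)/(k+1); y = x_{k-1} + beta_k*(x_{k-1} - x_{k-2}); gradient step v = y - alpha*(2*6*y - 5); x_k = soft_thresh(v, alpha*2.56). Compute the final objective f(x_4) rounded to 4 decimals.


FISTA on f(x) = 6*x^2 - 5*x + 2.56*|x|
L = 12, alpha = 0.0363
Iteration 1: beta = 0.0, y = 0.976 + 0.0*(0.976 - 0.976) = 0.976
  grad(y) = 6.712, v = y - alpha*grad = 0.7324
  prox(v) = soft_thresh(0.7324, 0.0929) = 0.6394
Iteration 2: beta = 0.3333, y = 0.6394 + 0.3333*(0.6394 - 0.976) = 0.5272
  grad(y) = 1.3268, v = y - alpha*grad = 0.4791
  prox(v) = soft_thresh(0.4791, 0.0929) = 0.3861
Iteration 3: beta = 0.5, y = 0.3861 + 0.5*(0.3861 - 0.6394) = 0.2595
  grad(y) = -1.886, v = y - alpha*grad = 0.328
  prox(v) = soft_thresh(0.328, 0.0929) = 0.235
Iteration 4: beta = 0.6, y = 0.235 + 0.6*(0.235 - 0.3861) = 0.1444
  grad(y) = -3.2676, v = y - alpha*grad = 0.263
  prox(v) = soft_thresh(0.263, 0.0929) = 0.1701
f(x_4) = 6*0.1701^2 - 5*0.1701 + 2.56*|0.1701| = -0.2414


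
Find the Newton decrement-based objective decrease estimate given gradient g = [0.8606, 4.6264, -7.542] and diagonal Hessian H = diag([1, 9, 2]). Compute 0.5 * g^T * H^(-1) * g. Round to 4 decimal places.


Step 1: H is diagonal, so H^(-1) * g = [0.8606, 0.514, -3.771].
Step 2: g^T H^(-1) g = sum_i g_i^2 / H_ii
  = (0.8606)^2/1 + (4.6264)^2/9 + (-7.542)^2/2
  = 0.7406 + 2.3782 + 28.4409 = 31.5597
Step 3: Objective decrease = 0.5 * g^T H^(-1) g = 15.7798


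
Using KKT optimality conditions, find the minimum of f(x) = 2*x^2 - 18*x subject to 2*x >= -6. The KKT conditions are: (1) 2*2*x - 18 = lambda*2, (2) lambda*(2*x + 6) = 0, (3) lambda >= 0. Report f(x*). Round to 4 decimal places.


Step 1: Try lambda = 0 (constraint inactive).
Stationarity: 2*2*x - 18 = 0
x* = 18/(2*2) = 4.5
Check constraint: 2*4.5 = 9.0 >= -6 -- satisfied.
Step 2: Compute optimal value.
f(x*) = 2*4.5^2 - 18*4.5 = -40.5


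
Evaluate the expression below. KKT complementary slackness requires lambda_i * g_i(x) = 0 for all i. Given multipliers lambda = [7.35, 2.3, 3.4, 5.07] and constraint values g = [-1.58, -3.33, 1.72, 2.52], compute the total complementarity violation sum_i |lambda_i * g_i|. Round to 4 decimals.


KKT complementary slackness check:
lambda_1 * g_1 = 7.35 * -1.58 = -11.613
lambda_2 * g_2 = 2.3 * -3.33 = -7.659
lambda_3 * g_3 = 3.4 * 1.72 = 5.848
lambda_4 * g_4 = 5.07 * 2.52 = 12.7764
Total violation = 11.613 + 7.659 + 5.848 + 12.7764 = 37.8964


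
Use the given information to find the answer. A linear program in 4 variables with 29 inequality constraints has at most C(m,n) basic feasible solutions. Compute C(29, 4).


Each vertex corresponds to some choice of n active constraints out of m, so the number of vertices is at most C(m, n) = m! / (n!(m-n)!).
m = 29, n = 4
Numerator: 29 * 28 * 27 * 26
Denominator: 4! = 24
C(29, 4) = 23751


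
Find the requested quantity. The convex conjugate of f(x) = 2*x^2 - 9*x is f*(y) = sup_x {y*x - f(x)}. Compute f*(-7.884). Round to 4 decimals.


f*(y) = sup_x {y*x - a*x^2 - b*x} = sup_x {(y-b)*x - a*x^2}
FOC: (y - b) - 2a*x = 0 => x* = (y - b)/(2a)
x* = (-7.884 + 9)/(2*2) = 0.279
f*(-7.884) = (y-b)^2/(4a) = (-7.884 + 9)^2/(4*2)
= 1.2455/8 = 0.1557


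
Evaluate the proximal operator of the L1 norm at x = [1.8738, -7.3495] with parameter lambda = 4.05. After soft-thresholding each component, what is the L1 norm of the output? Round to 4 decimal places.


Soft-thresholding with lambda = 4.05:
prox(1.8738) = sign(1.8738)*max(|1.8738| - 4.05, 0) = 0.0
prox(-7.3495) = sign(-7.3495)*max(|-7.3495| - 4.05, 0) = -3.2995
prox(x) = [0.0, -3.2995]
||prox(x)||_1 = 0.0 + 3.2995 = 3.2995


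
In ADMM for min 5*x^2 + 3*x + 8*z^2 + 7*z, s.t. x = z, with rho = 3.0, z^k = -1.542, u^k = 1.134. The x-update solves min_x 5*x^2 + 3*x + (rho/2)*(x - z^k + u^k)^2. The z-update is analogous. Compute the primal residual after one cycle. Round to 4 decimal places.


ADMM iteration with rho = 3.0, z^k = -1.542, u^k = 1.134
Step 1: x-update.
Minimize 5*x^2 + 3*x + (3.0/2)*(x + 1.542 + 1.134)^2
FOC: (2*5 + 3.0)*x = -3 + 3.0*(-1.542 - 1.134)
x^{k+1} = -0.8483
Step 2: z-update.
Minimize 8*z^2 + 7*z + (3.0/2)*(-0.8483 - z + 1.134)^2
FOC: (2*8 + 3.0)*z = -7 + 3.0*(-0.8483 + 1.134)
z^{k+1} = -0.3233
Step 3: u-update.
u^{k+1} = 1.134 - 0.8483 + 0.3233 = 0.609
Step 4: Primal residual = |-0.8483 + 0.3233| = 0.525


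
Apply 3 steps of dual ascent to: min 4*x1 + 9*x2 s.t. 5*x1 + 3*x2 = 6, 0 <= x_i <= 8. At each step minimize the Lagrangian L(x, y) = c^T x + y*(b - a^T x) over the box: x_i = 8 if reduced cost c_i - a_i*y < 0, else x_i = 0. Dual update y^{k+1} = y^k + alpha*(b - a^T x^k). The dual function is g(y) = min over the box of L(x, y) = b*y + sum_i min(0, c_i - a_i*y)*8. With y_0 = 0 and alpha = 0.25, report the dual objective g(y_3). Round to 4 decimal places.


Dual ascent for LP: min 4*x1 + 9*x2, 5*x1 + 3*x2 = 6, 0 <= x_i <= 8
Step 1: y^k = 0.0, reduced costs: (4.0, 9.0)
  x^k = (0.0, 0.0), subgradient = b - a^T x = 6.0
  y^{k+1} = 0.0 + 0.25*6.0 = 1.5
Step 2: y^k = 1.5, reduced costs: (-3.5, 4.5)
  x^k = (8.0, 0.0), subgradient = b - a^T x = -34.0
  y^{k+1} = 1.5 + 0.25*-34.0 = -7.0
Step 3: y^k = -7.0, reduced costs: (39.0, 30.0)
  x^k = (0.0, 0.0), subgradient = b - a^T x = 6.0
  y^{k+1} = -7.0 + 0.25*6.0 = -5.5
Dual objective at y_3 = -5.5: reduced costs (31.5, 25.5), box minimizer x = (0.0, 0.0)
g(y_3) = b*y + (c1 - a1*y)*x1 + (c2 - a2*y)*x2 = 6*(-5.5) + 31.5*0.0 + 25.5*0.0 = -33.0 + 0.0 + 0.0 = -33.0


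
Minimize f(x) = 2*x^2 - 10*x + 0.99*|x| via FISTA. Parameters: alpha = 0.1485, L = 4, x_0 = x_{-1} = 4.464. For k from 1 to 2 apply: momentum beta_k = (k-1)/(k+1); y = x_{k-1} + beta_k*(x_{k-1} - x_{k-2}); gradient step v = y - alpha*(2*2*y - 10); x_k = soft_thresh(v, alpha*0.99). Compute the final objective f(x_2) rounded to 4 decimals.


FISTA on f(x) = 2*x^2 - 10*x + 0.99*|x|
L = 4, alpha = 0.1485
Iteration 1: beta = 0.0, y = 4.464 + 0.0*(4.464 - 4.464) = 4.464
  grad(y) = 7.856, v = y - alpha*grad = 3.2974
  prox(v) = soft_thresh(3.2974, 0.147) = 3.1504
Iteration 2: beta = 0.3333, y = 3.1504 + 0.3333*(3.1504 - 4.464) = 2.7125
  grad(y) = 0.85, v = y - alpha*grad = 2.5863
  prox(v) = soft_thresh(2.5863, 0.147) = 2.4393
f(x_2) = 2*2.4393^2 - 10*2.4393 + 0.99*|2.4393| = -10.0778


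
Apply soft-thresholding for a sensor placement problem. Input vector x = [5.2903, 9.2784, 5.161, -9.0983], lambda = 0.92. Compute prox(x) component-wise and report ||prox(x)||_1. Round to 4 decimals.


Soft-thresholding with lambda = 0.92:
prox(5.2903) = sign(5.2903)*max(|5.2903| - 0.92, 0) = 4.3703
prox(9.2784) = sign(9.2784)*max(|9.2784| - 0.92, 0) = 8.3584
prox(5.161) = sign(5.161)*max(|5.161| - 0.92, 0) = 4.241
prox(-9.0983) = sign(-9.0983)*max(|-9.0983| - 0.92, 0) = -8.1783
prox(x) = [4.3703, 8.3584, 4.241, -8.1783]
||prox(x)||_1 = 4.3703 + 8.3584 + 4.241 + 8.1783 = 25.148


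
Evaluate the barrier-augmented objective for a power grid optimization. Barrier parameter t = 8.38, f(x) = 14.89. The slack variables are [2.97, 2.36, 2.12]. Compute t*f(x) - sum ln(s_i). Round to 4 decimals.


Step 1: Compute log-barrier.
ln values: [1.0886, 0.8587, 0.7514]
phi = -(1.0886 + 0.8587 + 0.7514) = -2.6986
Step 2: Compute augmented objective.
t*f(x) = 8.38*14.89 = 124.7782
Total = 124.7782 - 2.6986 = 122.0796


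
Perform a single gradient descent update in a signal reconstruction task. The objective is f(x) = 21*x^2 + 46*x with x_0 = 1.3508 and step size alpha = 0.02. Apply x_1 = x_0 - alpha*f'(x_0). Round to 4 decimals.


We compute the gradient at x_0 and apply the update.
f'(x) = 42*x + 46
f'(1.3508) = 42*1.3508 + 46 = 102.7336
x_1 = 1.3508 - 0.02*102.7336 = -0.7039


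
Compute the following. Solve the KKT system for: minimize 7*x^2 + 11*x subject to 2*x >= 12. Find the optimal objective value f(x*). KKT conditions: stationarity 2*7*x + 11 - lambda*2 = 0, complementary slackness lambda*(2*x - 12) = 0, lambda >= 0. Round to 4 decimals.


Step 1: Try lambda = 0 (constraint inactive).
x_unc = -11/(2*7) = -0.7857
Check: 2*-0.7857 = -1.5714 < 12 -- violated!
Step 2: Constraint must be active: 2*x = 12
x* = 12/2 = 6.0
lambda = (2*7*6.0 + 11)/2 = 47.5
Step 3: Compute optimal value.
f(x*) = 7*6.0^2 + 11*6.0 = 318.0


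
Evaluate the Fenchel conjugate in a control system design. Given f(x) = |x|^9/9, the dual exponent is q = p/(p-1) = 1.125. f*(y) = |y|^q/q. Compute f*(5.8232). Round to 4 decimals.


The conjugate exponent q satisfies 1/p + 1/q = 1.
p = 9, so q = 9/(9 - 1) = 1.125
|y|^q = 5.8232^1.125 = 7.2578
f*(5.8232) = 7.2578 / 1.125 = 6.4514


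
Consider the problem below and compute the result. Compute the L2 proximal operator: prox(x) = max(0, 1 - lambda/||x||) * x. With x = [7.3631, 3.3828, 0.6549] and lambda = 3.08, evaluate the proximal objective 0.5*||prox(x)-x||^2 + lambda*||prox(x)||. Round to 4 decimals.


Step 1: Compute ||x||.
||x|| = 8.1294
Step 2: Compute scaling factor.
scale = max(0, 1 - 3.08/8.1294) = 0.6211
Step 3: prox(x) = [4.5734, 2.1012, 0.4068]
||prox(x)|| = 5.0494
Step 4: Proximal objective.
0.5*||prox-x||^2 = 4.7432
lambda*||prox|| = 15.5522
Total = 20.2954


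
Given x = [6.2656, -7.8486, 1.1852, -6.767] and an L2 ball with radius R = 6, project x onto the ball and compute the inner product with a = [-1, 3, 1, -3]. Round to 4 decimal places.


Step 1: Compute ||x|| (intermediates to 6 decimals).
||x|| = sqrt(6.2656^2 + (-7.8486)^2 + 1.1852^2 + (-6.767)^2) = 12.167796
Step 2: Project.
Since ||x|| > R, scale = R/||x|| = 6/12.167796 = 0.493105, proj(x) = scale * x
proj(x) = [3.089599, -3.870184, 0.584428, -3.336842]
Step 3: Dot product.
a^T * proj(x) = -1*3.089599 + 3*(-3.870184) + 1*0.584428 - 3*(-3.336842) = -4.1052


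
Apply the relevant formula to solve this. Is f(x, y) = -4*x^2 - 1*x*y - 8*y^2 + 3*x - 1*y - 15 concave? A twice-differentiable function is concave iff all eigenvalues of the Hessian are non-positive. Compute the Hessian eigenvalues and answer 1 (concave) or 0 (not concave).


The Hessian of f(x,y) = -4*x^2 - 1*x*y - 8*y^2 + 3*x - 1*y - 15 is:
H = [[-8, -1], [-1, -16]]
Trace = -8 - 16 = -24
Determinant = -8*-16 - (-1)^2 = 127
Discriminant = (-24)^2 - 4*127 = 68.0
Eigenvalues: lambda_1 = -16.1231, lambda_2 = -7.8769
The function is concave.

1


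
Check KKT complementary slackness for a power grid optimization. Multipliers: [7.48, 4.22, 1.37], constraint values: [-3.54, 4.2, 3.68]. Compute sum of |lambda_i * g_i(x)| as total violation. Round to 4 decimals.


KKT complementary slackness check:
lambda_1 * g_1 = 7.48 * -3.54 = -26.4792
lambda_2 * g_2 = 4.22 * 4.2 = 17.724
lambda_3 * g_3 = 1.37 * 3.68 = 5.0416
Total violation = 26.4792 + 17.724 + 5.0416 = 49.2448


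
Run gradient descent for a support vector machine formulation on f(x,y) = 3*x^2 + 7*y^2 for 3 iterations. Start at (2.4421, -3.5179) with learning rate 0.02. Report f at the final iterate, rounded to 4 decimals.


Gradient descent on f(x,y) = 3*x^2 + 7*y^2.
Starting point: (2.4421, -3.5179), alpha = 0.02
Step 1: grad_x = 2*3*2.4421 = 14.6526, grad_y = 2*7*-3.5179 = -49.2506
  x_1 = 2.4421 - 0.02*14.6526 = 2.149
  y_1 = -3.5179 - 0.02*-49.2506 = -2.5329
Step 2: grad_x = 2*3*2.149 = 12.8943, grad_y = 2*7*-2.5329 = -35.4604
  x_2 = 2.149 - 0.02*12.8943 = 1.8912
  y_2 = -2.5329 - 0.02*-35.4604 = -1.8237
Step 3: grad_x = 2*3*1.8912 = 11.347, grad_y = 2*7*-1.8237 = -25.5315
  x_3 = 1.8912 - 0.02*11.347 = 1.6642
  y_3 = -1.8237 - 0.02*-25.5315 = -1.313
f(1.6642, -1.313) = 3*1.6642^2 + 7*(-1.313)^2 = 20.3776


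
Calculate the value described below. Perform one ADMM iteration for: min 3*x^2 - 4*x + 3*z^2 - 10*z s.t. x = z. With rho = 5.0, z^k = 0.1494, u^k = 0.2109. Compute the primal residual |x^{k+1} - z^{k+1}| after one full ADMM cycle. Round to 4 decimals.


ADMM iteration with rho = 5.0, z^k = 0.1494, u^k = 0.2109
Step 1: x-update.
Minimize 3*x^2 - 4*x + (5.0/2)*(x - 0.1494 + 0.2109)^2
FOC: (2*3 + 5.0)*x = 4 + 5.0*(0.1494 - 0.2109)
x^{k+1} = 0.3357
Step 2: z-update.
Minimize 3*z^2 - 10*z + (5.0/2)*(0.3357 - z + 0.2109)^2
FOC: (2*3 + 5.0)*z = 10 + 5.0*(0.3357 + 0.2109)
z^{k+1} = 1.1575
Step 3: u-update.
u^{k+1} = 0.2109 + 0.3357 - 1.1575 = -0.611
Step 4: Primal residual = |0.3357 - 1.1575| = 0.8219


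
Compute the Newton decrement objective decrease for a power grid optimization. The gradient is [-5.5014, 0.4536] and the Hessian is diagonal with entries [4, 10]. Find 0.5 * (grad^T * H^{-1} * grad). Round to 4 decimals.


Step 1: H is diagonal, so H^(-1) * g = [-1.3754, 0.0454].
Step 2: g^T H^(-1) g = sum_i g_i^2 / H_ii
  = (-5.5014)^2/4 + (0.4536)^2/10
  = 7.5664 + 0.0206 = 7.5869
Step 3: Objective decrease = 0.5 * g^T H^(-1) g = 3.7935


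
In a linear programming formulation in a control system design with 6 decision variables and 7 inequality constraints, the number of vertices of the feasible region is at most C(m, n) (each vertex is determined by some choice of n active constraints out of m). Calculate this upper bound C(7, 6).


Each vertex corresponds to some choice of n active constraints out of m, so the number of vertices is at most C(m, n) = m! / (n!(m-n)!).
m = 7, n = 6
Numerator: 7 * 6 * 5 * 4 * 3 * 2
Denominator: 6! = 720
C(7, 6) = 7


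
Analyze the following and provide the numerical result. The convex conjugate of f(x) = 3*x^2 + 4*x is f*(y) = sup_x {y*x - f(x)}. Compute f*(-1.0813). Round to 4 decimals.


f*(y) = sup_x {y*x - a*x^2 - b*x} = sup_x {(y-b)*x - a*x^2}
FOC: (y - b) - 2a*x = 0 => x* = (y - b)/(2a)
x* = (-1.0813 - 4)/(2*3) = -0.8469
f*(-1.0813) = (y-b)^2/(4a) = (-1.0813 - 4)^2/(4*3)
= 25.8196/12 = 2.1516


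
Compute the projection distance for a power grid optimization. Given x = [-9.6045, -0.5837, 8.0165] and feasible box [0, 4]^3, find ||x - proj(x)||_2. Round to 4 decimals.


Project each component onto [0, 4].
clip(-9.6045) = 0.0, clip(-0.5837) = 0.0, clip(8.0165) = 4.0
Projection = [0.0, 0.0, 4.0]
Squared diffs: [92.2464, 0.3407, 16.1323]
Distance = sqrt(108.7194) = 10.4269


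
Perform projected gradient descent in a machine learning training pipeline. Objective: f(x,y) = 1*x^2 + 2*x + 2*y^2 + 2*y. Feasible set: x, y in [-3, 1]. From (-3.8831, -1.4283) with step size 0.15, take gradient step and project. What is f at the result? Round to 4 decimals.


Step 1: Compute gradient at (-3.8831, -1.4283).
grad_x = 2*1*-3.8831 + 2 = -5.7662
grad_y = 2*2*-1.4283 + 2 = -3.7132
Step 2: Gradient step.
x_raw = -3.8831 - 0.15*-5.7662 = -3.0182
y_raw = -1.4283 - 0.15*-3.7132 = -0.8713
Step 3: Project onto [-3, 1].
x_proj = clip(-3.0182) = -3.0
y_proj = clip(-0.8713) = -0.8713
Step 4: Evaluate f.
f(-3.0, -0.8713) = 2.7758


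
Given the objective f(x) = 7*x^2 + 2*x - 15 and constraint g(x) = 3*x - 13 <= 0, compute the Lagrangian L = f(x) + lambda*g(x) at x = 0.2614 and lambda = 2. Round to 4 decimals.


Step 1: Evaluate f(x).
f(0.2614) = 7*0.2614^2 + 2*0.2614 - 15 = -13.9989
Step 2: Evaluate g(x).
g(0.2614) = 3*0.2614 - 13 = -12.2158
Step 3: Compute Lagrangian.
L = -13.9989 + 2*-12.2158 = -38.4305


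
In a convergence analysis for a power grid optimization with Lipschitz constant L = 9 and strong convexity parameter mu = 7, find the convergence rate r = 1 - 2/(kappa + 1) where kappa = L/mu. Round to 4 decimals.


Step 1: Compute the condition number.
kappa = L/mu = 9/7 = 1.2857
Step 2: Compute the convergence rate.
r = 1 - 2/(kappa + 1) = 1 - 2*mu/(L + mu) = (L - mu)/(L + mu) = 2/16 = 0.125


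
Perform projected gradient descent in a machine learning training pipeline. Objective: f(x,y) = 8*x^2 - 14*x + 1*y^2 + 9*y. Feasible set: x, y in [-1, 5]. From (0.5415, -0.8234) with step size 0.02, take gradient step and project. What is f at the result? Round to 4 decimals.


Step 1: Compute gradient at (0.5415, -0.8234).
grad_x = 2*8*0.5415 - 14 = -5.336
grad_y = 2*1*-0.8234 + 9 = 7.3532
Step 2: Gradient step.
x_raw = 0.5415 - 0.02*-5.336 = 0.6482
y_raw = -0.8234 - 0.02*7.3532 = -0.9705
Step 3: Project onto [-1, 5].
x_proj = clip(0.6482) = 0.6482
y_proj = clip(-0.9705) = -0.9705
Step 4: Evaluate f.
f(0.6482, -0.9705) = -13.5059
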